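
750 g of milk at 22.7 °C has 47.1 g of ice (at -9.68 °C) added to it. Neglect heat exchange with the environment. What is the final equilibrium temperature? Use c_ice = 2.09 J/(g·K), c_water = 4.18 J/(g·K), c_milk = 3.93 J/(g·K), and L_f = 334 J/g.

T_f ≈ 16.0 °C

Setting the total heat transfer to zero:
ice -9.68→0 °C: 47.1·2.09·9.68 = 952.89
  latent heat to melt: 47.1·334 = 15731
  meltwater 0→T: 47.1·4.18·T = 196.88 T
  milk cools: 750·3.93·(T − 22.7) = 2947.5(T − 22.7)
3144.4 T = 66908 − 16684 = 50224
T ≈ 15.97 °C (positive, so assuming full melt was valid).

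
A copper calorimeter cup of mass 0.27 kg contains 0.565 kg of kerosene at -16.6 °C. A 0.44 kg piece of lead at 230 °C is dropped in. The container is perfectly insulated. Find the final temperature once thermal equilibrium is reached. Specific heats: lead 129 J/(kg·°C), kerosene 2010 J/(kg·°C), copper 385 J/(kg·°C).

T_f ≈ -5.8 °C

Let T be the final temperature. ΣQ_i = 0:
0.44×129×(T − 230) + 0.565×2010×(T − (-16.6)) + 0.27×385×(T − (-16.6)) = 0
1296.4 T = -7522.6
T = -7522.6/1296.4 ≈ -5.80 °C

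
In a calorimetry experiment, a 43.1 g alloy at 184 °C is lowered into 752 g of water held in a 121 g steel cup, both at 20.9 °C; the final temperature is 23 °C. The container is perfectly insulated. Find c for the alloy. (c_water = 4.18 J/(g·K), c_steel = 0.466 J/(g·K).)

Taking heat into each body as positive, Σ m c ΔT = 0:
43.1×c×(23 − 184) + 752×4.18×(23 − 20.9) + 121×0.466×(23 − 20.9) = 0
-6939.1 c = -6719.5
c = -6719.5/-6939.1 ≈ 0.9683 J/(g·K)

c ≈ 0.968 J/(g·K)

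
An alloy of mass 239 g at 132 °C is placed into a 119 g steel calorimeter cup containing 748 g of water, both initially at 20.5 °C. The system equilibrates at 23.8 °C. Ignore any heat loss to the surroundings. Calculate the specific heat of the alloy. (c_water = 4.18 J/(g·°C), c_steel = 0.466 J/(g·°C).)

Let T be the final temperature. ΣQ_i = 0:
239·c·(23.8 − 132) + 748·4.18·(23.8 − 20.5) + 119·0.466·(23.8 − 20.5) = 0
-25860 c = -10501
c = -10501/-25860 ≈ 0.4061 J/(g·°C)

c ≈ 0.406 J/(g·°C)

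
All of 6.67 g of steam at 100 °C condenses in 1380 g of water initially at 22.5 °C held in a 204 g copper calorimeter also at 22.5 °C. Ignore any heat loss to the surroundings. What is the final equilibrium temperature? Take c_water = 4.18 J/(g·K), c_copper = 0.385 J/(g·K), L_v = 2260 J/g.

Energy balance with sensible and latent terms:
steam→water at 100 °C releases m L_v = 6.67×2260 = 15074; condensate cools 100→T: 6.67×4.18×(T − 100) = 27.88(T − 100); original water: 5768.4(T − 22.5); copper cup: 204×0.385×(T − 22.5) = 78.54(T − 22.5)
5874.8 T = 15074 + 2788.1 + 131556 = 149418
T ≈ 25.43 °C — below 100 °C, confirming all the steam condensed.

T_f ≈ 25.4 °C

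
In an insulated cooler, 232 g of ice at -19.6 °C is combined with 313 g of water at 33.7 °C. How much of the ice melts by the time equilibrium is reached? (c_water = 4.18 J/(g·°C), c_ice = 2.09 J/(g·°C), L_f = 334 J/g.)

m_melted ≈ 104 g

Heat available from the water dropping to 0 °C: 313·4.18·33.7 = 44091 J.
Warming the ice to 0 °C takes 232·2.09·19.6 = 9503.6 J, leaving 34587 J for melting.
To melt every bit of ice: 232·334 = 77488 J.
That's not enough to melt it all — equilibrium is at 0 °C with ice remaining.
m_melted·334 = 34587  ⇒  m_melted ≈ 103.6 g.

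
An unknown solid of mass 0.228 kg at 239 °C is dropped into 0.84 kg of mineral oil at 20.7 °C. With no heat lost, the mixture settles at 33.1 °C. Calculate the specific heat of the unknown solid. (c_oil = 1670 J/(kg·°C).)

m_s c (T_s − T_f) = m_oil c_oil (T_f − T_0):
0.228·c·(239 − 33.1) = 0.84·1670·(33.1 − 20.7)
46.95 c = 17395  ⇒  c ≈ 370.5 J/(kg·°C)

c ≈ 371 J/(kg·°C)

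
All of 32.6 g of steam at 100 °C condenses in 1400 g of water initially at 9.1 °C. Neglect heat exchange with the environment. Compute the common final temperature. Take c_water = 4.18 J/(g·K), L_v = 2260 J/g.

T_f ≈ 23.5 °C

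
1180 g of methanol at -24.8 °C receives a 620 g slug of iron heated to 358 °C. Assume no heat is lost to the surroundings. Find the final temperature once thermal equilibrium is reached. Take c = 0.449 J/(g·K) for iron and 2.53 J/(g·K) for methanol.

T_f ≈ 7.9 °C

Heat lost by the iron equals heat gained by the methanol:
620×0.449×(358 − T) = 1180×2.53×(T − (-24.8))
278.38(358 − T) = 2985.4(T − (-24.8))
3263.8 T = 25622  ⇒  T ≈ 7.85 °C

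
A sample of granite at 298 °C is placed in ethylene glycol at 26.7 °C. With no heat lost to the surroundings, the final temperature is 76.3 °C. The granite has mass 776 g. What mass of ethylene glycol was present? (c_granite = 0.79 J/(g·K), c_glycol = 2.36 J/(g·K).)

m ≈ 1160 g

Heat lost by the granite = heat gained by the glycol:
776×0.79×(298 − 76.3) = m×2.36×(76.3 − 26.7)
117.06 m = 135911  ⇒  m ≈ 1161 g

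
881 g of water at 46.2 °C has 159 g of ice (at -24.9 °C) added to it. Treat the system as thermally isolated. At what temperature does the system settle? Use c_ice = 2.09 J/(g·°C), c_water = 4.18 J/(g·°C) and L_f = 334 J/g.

T_f ≈ 25.0 °C

Let T be the final temperature. ΣQ_i = 0:
warm ice to 0 °C: 159×2.09×(0 − (-24.9)) = 8274.5; melt ice: 159×334 = 53106; warm the meltwater: 664.62 T; water: 3682.6(T − 46.2)
4347.2 T = 170135 − 61381 = 108755
T ≈ 25.02 °C (positive, so assuming full melt was valid).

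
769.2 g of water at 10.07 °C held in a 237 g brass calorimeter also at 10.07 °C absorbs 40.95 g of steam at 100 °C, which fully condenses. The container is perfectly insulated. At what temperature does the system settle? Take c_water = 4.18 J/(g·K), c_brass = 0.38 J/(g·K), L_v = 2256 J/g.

T_f ≈ 41.1 °C

Energy balance with sensible and latent terms:
latent heat released on condensation: 40.95·2256 = 92383
  condensed water 100 °C→T: 171.17(T − 100)
  water warms: 769.2·4.18·(T − 10.07) = 3215.3(T − 10.07)
  brass cup: 237·0.38·(T − 10.07) = 90.06(T − 10.07)
3476.5 T = 92383 + 17117 + 33285 = 142785
T ≈ 41.07 °C — below 100 °C, confirming all the steam condensed.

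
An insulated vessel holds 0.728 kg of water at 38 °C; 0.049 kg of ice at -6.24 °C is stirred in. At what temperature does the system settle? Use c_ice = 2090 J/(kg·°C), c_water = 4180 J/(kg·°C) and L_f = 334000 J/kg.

T_f ≈ 30.4 °C

Setting the total heat transfer to zero:
ice -6.24→0 °C: 0.049×2090×6.24 = 639.04
  latent heat to melt: 0.049×334000 = 16366
  warm the meltwater: 204.82 T
  water cools: 0.728×4180×(T − 38) = 3043(T − 38)
3247.9 T = 115636 − 17005 = 98630
T ≈ 30.37 °C — above 0 °C, consistent with complete melting.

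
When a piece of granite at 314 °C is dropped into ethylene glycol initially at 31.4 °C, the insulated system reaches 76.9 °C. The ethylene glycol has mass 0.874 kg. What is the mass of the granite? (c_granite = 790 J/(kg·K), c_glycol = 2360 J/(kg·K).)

m ≈ 0.501 kg

Energy conservation, ΣQ = 0:
m×790×(76.9 − 314) + 0.874×2360×(76.9 − 31.4) = 0
-187309 m = -93850
m = -93850/-187309 ≈ 0.501 kg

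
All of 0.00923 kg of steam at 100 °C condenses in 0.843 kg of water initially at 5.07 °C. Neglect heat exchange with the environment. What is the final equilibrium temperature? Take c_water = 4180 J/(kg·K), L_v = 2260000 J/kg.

T_f ≈ 12.0 °C

Taking heat into each body as positive, Σ m c ΔT = 0:
condense steam: −0.00923×2260000 = −20860; condensed water 100 °C→T: 38.58(T − 100); water warms: 0.843×4180×(T − 5.07) = 3523.7(T − 5.07)
3562.3 T = 20860 + 3858.1 + 17865 = 42583
T ≈ 11.95 °C, under the boiling point, so the assumption holds.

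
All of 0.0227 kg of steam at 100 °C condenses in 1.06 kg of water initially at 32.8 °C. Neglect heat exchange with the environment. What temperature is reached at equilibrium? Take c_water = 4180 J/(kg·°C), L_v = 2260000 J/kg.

T_f ≈ 45.5 °C

Heat gained plus heat lost sum to zero:
latent heat released on condensation: 0.0227×2260000 = 51302
  condensed water 100 °C→T: 94.89(T − 100)
  water warms: 1.06×4180×(T − 32.8) = 4430.8(T − 32.8)
4525.7 T = 51302 + 9488.6 + 145330 = 206121
T ≈ 45.54 °C (< 100 °C, so full condensation is consistent).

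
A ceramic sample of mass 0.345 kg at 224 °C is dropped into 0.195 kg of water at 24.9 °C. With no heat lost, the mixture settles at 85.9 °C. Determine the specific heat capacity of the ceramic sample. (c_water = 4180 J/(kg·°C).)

Net heat exchanged in the isolated system is zero:
0.345×c×(85.9 − 224) + 0.195×4180×(85.9 − 24.9) = 0
-47.64 c = -49721
c = -49721/-47.64 ≈ 1044 J/(kg·°C)

c ≈ 1040 J/(kg·°C)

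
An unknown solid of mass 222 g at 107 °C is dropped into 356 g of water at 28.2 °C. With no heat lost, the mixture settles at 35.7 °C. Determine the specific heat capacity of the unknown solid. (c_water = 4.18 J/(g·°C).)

c ≈ 0.705 J/(g·°C)

Heat lost by the unknown solid = heat gained by the water:
222·c·(107 − 35.7) = 356·4.18·(35.7 − 28.2)
15829 c = 11161  ⇒  c ≈ 0.7051 J/(g·°C)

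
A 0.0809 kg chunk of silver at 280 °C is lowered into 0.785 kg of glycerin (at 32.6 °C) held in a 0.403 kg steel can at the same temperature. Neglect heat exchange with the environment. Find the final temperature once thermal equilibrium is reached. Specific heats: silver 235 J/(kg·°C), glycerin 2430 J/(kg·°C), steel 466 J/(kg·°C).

T_f ≈ 34.8 °C

With ΣQ=0 the equilibrium temperature is the m·c-weighted mean:
T_f = (19.01*280 + 1907.6*32.6 + 187.8*32.6) / (19.01 + 1907.6 + 187.8)
    = 73632 / 2114.4 ≈ 34.82 °C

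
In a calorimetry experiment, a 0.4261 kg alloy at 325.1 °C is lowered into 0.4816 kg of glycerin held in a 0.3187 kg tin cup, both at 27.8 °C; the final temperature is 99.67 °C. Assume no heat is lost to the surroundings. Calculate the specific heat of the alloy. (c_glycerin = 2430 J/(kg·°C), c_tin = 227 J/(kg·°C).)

c ≈ 930 J/(kg·°C)

Energy conservation, ΣQ = 0:
0.4261×c×(99.67 − 325.1) + 0.4816×2430×(99.67 − 27.8) + 0.3187×227×(99.67 − 27.8) = 0
-96.06 c = -89308
c = -89308/-96.06 ≈ 929.8 J/(kg·°C)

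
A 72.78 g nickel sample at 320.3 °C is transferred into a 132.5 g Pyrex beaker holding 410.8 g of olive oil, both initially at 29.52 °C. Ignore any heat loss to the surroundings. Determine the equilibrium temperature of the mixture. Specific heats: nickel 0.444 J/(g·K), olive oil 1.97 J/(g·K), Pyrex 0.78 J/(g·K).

Net heat exchanged in the isolated system is zero:
72.78*0.444*(T − 320.3) + 410.8*1.97*(T − 29.52) + 132.5*0.78*(T − 29.52) = 0
32.31(T − 320.3) + 809.28(T − 29.52) + 103.35(T − 29.52) = 0
944.94 T = 37291
T = 37291/944.94 ≈ 39.46 °C

T_f ≈ 39.5 °C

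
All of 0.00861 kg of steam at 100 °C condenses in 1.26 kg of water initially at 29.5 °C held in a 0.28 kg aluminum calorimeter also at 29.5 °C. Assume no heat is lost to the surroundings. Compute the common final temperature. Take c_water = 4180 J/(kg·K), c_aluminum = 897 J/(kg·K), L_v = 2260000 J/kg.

T_f ≈ 33.5 °C

Taking heat into each body as positive, Σ m c ΔT = 0:
condense steam: −0.00861×2260000 = −19459; condensate cools 100→T: 0.00861×4180×(T − 100) = 35.99(T − 100); original water: 5266.8(T − 29.5); aluminum cup: 0.28×897×(T − 29.5) = 251.16(T − 29.5)
5553.9 T = 19459 + 3599 + 162780 = 185837
T ≈ 33.46 °C (< 100 °C, so full condensation is consistent).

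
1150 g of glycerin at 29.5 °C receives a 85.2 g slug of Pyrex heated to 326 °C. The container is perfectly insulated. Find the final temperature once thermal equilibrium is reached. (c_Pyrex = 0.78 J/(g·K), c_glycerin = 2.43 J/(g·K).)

T_f ≈ 36.4 °C

Conservation of energy gives ΣQ = 0:
85.2*0.78*(T − 326) + 1150*2.43*(T − 29.5) = 0
(66.46 + 2794.5) T = 66.46*326 + 2794.5*29.5
T = 104102/2861 ≈ 36.39 °C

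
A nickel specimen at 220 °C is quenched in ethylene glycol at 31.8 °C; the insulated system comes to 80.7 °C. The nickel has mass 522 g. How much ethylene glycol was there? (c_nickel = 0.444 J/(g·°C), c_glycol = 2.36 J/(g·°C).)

m ≈ 280 g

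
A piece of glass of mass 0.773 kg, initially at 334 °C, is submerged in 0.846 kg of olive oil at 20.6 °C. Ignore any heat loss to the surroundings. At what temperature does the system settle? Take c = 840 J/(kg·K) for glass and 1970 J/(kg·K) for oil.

T_f ≈ 108.5 °C

T_f = Σ m_i c_i T_i / Σ m_i c_i:
T_f = (649.32*334 + 1666.6*20.6) / (649.32 + 1666.6)
    = 251205 / 2315.9 ≈ 108.47 °C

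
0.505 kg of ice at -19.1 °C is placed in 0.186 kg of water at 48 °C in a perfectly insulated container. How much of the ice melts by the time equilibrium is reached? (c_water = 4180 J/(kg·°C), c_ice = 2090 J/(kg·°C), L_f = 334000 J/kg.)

Heat available from the water dropping to 0 °C: 0.186×4180×48 = 37319 J.
Of that, 0.505×2090×19.1 = 20159 J goes to bring the ice to 0 °C, leaving 17160 J.
Fully melting the ice requires m_ice L_f = 0.505×334000 = 168670 J.
That's not enough to melt it all — equilibrium is at 0 °C with ice remaining.
m_melted×334000 = 17160  ⇒  m_melted ≈ 0.05138 kg.

m_melted ≈ 0.0514 kg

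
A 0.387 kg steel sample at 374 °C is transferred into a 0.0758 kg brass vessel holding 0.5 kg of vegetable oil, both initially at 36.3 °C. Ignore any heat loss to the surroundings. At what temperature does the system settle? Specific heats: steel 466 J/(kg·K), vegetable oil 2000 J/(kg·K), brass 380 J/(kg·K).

T_f ≈ 86.7 °C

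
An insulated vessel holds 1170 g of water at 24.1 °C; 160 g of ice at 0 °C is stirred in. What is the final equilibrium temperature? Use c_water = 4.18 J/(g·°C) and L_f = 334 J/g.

Setting the total heat transfer to zero:
melt ice: 160·334 = 53440
  meltwater 0→T: 160·4.18·T = 668.8 T
  water cools: 1170·4.18·(T − 24.1) = 4890.6(T − 24.1)
5559.4 T = 117863 − 53440 = 64423
T ≈ 11.59 °C (positive, so assuming full melt was valid).

T_f ≈ 11.6 °C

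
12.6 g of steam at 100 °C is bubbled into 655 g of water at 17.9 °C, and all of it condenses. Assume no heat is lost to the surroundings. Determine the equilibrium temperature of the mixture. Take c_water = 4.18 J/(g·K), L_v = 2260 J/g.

T_f ≈ 29.7 °C

Energy conservation, ΣQ = 0:
latent heat released on condensation: 12.6·2260 = 28476
  condensate cools 100→T: 12.6·4.18·(T − 100) = 52.67(T − 100)
  water warms: 655·4.18·(T − 17.9) = 2737.9(T − 17.9)
2790.6 T = 28476 + 5266.8 + 49008 = 82751
T ≈ 29.65 °C, under the boiling point, so the assumption holds.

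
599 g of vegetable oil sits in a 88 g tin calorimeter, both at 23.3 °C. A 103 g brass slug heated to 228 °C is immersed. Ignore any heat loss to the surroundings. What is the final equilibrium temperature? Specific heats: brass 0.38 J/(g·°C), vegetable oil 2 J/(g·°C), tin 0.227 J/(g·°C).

T_f ≈ 29.7 °C

Heat gained plus heat lost sum to zero:
103·0.38·(T − 228) + 599·2·(T − 23.3) + 88·0.227·(T − 23.3) = 0
39.14(T − 228) + 1198(T − 23.3) + 19.98(T − 23.3) = 0
1257.1 T = 37303
T = 37303 / 1257.1 = 29.7 °C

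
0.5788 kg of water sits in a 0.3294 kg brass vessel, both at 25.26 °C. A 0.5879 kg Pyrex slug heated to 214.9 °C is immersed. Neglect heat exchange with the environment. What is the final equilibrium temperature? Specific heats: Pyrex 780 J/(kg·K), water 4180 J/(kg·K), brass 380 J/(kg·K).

T_f ≈ 54.2 °C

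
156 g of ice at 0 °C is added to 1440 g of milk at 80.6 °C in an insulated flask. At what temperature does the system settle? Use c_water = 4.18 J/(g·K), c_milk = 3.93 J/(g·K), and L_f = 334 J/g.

Sum of m c ΔT and latent-heat terms is zero:
melt ice: 156·334 = 52104
  meltwater 0→T: 156·4.18·T = 652.08 T
  milk: 5659.2(T − 80.6)
6311.3 T = 456132 − 52104 = 404028
T ≈ 64.02 °C. Since T > 0 °C, the all-ice-melts assumption holds.

T_f ≈ 64.0 °C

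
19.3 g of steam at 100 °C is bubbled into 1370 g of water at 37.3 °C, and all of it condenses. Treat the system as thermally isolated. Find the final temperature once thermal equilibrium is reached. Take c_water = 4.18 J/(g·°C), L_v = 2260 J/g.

T_f ≈ 45.7 °C

Sum of m c ΔT and latent-heat terms is zero:
latent heat released on condensation: 19.3×2260 = 43618; condensate cools 100→T: 19.3×4.18×(T − 100) = 80.67(T − 100); original water: 5726.6(T − 37.3)
5807.3 T = 43618 + 8067.4 + 213602 = 265288
T ≈ 45.68 °C (< 100 °C, so full condensation is consistent).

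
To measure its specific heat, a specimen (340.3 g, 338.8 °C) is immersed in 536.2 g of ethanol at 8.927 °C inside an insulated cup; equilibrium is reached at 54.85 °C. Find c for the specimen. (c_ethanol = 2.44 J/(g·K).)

m_s c (T_s − T_f) = m_ethanol c_ethanol (T_f − T_0):
340.3×c×(338.8 − 54.85) = 536.2×2.44×(54.85 − 8.927)
96628 c = 60082  ⇒  c ≈ 0.6218 J/(g·K)

c ≈ 0.622 J/(g·K)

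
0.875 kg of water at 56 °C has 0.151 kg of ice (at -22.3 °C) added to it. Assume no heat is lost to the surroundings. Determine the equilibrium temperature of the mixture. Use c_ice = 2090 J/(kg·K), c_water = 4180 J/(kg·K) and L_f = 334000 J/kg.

T_f ≈ 34.4 °C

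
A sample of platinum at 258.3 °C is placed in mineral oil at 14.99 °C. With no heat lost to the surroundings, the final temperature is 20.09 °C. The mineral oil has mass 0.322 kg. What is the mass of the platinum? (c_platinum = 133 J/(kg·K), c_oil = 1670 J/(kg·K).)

m ≈ 0.0866 kg

Heat lost by the platinum = heat gained by the oil:
m·133·(258.3 − 20.09) = 0.322·1670·(20.09 − 14.99)
31682 m = 2742.5  ⇒  m ≈ 0.08656 kg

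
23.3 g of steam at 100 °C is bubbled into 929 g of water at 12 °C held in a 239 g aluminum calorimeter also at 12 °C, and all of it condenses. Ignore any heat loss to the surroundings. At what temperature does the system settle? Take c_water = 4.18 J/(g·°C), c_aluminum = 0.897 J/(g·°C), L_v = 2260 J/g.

T_f ≈ 26.6 °C

Sum of m c ΔT and latent-heat terms is zero:
steam→water at 100 °C releases m L_v = 23.3×2260 = 52658; condensed water 100 °C→T: 97.39(T − 100); water warms: 929×4.18×(T − 12) = 3883.2(T − 12); aluminum cup: 239×0.897×(T − 12) = 214.38(T − 12)
4195 T = 52658 + 9739.4 + 49171 = 111569
T ≈ 26.60 °C (< 100 °C, so full condensation is consistent).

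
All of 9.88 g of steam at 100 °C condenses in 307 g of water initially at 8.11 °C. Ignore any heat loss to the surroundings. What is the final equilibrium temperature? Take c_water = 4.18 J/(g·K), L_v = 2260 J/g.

T_f ≈ 27.8 °C

Conservation of energy gives ΣQ = 0:
steam→water at 100 °C releases m L_v = 9.88·2260 = 22329; condensed water 100 °C→T: 41.3(T − 100); original water: 1283.3(T − 8.11)
1324.6 T = 22329 + 4129.8 + 10407 = 36866
T ≈ 27.83 °C, under the boiling point, so the assumption holds.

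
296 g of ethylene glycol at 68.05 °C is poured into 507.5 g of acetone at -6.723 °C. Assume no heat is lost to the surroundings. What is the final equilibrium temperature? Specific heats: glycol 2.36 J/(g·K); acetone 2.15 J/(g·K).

Heat gained plus heat lost sum to zero:
296·2.36·(T − 68.05) + 507.5·2.15·(T − (-6.723)) = 0
1789.7 T = 40201
T = 40201 / 1789.7 = 22.5 °C

T_f ≈ 22.5 °C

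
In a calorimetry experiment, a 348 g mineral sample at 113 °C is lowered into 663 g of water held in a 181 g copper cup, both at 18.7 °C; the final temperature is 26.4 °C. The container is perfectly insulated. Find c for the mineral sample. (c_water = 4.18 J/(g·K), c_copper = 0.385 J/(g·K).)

c ≈ 0.726 J/(g·K)

Let T be the final temperature. ΣQ_i = 0:
348×c×(26.4 − 113) + 663×4.18×(26.4 − 18.7) + 181×0.385×(26.4 − 18.7) = 0
-30137 c = -21876
c = -21876/-30137 ≈ 0.7259 J/(g·K)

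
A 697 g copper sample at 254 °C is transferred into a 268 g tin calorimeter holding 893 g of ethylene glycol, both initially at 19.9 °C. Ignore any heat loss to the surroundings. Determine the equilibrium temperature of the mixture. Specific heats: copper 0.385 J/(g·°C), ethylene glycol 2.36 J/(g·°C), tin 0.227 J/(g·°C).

T_f ≈ 45.7 °C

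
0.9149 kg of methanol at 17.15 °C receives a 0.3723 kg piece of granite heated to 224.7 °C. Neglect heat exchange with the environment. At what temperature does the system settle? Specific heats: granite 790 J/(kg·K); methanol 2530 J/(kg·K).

T_f ≈ 40.5 °C

Let T be the final temperature. ΣQ_i = 0:
0.3723*790*(T − 224.7) + 0.9149*2530*(T − 17.15) = 0
294.12(T − 224.7) + 2314.7(T − 17.15) = 0
(294.12 + 2314.7) T = 294.12*224.7 + 2314.7*17.15
T ≈ 40.55 °C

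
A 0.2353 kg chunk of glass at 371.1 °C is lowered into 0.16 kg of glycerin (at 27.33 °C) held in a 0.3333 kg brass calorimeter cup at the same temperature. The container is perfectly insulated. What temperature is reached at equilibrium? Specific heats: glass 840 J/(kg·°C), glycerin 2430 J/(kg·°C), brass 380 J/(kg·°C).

Energy conservation, ΣQ = 0:
0.2353*840*(T − 371.1) + 0.16*2430*(T − 27.33) + 0.3333*380*(T − 27.33) = 0
197.65(T − 371.1) + 388.8(T − 27.33) + 126.65(T − 27.33) = 0
713.11 T = 87436
T ≈ 122.61 °C

T_f ≈ 122.6 °C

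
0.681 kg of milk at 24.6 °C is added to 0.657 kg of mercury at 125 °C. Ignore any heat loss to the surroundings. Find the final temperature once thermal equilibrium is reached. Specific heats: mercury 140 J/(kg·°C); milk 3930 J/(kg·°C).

Conservation of energy gives ΣQ = 0:
0.657*140*(T − 125) + 0.681*3930*(T − 24.6) = 0
91.98(T − 125) + 2676.3(T − 24.6) = 0
2768.3 T = 77335
T = 77335 / 2768.3 = 27.9 °C

T_f ≈ 27.9 °C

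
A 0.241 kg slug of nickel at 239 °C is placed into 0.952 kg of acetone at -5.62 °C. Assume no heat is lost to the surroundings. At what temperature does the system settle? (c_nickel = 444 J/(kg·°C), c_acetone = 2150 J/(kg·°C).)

T_f ≈ 6.5 °C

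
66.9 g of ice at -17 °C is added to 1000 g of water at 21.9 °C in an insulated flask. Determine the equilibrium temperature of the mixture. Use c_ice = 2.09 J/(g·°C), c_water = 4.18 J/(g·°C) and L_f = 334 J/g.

T_f ≈ 15.0 °C

Taking heat into each body as positive, Σ m c ΔT = 0:
ice -17→0 °C: 66.9·2.09·17 = 2377
  fusion: m_ice L_f = 66.9·334 = 22345
  warm the meltwater: 279.64 T
  water: 4180(T − 21.9)
4459.6 T = 91542 − 24722 = 66820
T ≈ 14.98 °C (positive, so assuming full melt was valid).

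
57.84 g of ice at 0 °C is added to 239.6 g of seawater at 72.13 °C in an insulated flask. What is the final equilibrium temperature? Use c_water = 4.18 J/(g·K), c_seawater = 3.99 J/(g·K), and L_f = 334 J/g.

Setting the total heat transfer to zero:
melt ice: 57.84·334 = 19319; warm the meltwater: 241.77 T; seawater: 956(T − 72.13)
1197.8 T = 68957 − 19319 = 49638
T ≈ 41.44 °C. Since T > 0 °C, the all-ice-melts assumption holds.

T_f ≈ 41.4 °C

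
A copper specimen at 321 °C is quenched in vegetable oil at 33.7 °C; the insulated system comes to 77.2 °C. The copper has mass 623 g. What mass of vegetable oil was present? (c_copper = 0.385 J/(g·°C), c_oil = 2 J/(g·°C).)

Taking heat into each body as positive, Σ m c ΔT = 0:
623·0.385·(77.2 − 321) + m·2·(77.2 − 33.7) = 0
87 m = 58477
m = 58477/87 ≈ 672.1 g

m ≈ 672 g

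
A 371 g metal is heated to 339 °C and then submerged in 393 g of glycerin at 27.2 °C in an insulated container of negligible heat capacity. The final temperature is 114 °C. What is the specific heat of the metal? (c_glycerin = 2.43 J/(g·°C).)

c ≈ 0.993 J/(g·°C)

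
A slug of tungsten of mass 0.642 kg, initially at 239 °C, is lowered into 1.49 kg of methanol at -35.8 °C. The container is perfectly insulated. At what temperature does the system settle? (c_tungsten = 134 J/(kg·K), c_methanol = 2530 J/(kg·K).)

|Q_tungsten| = |Q_methanol|:
0.642×134×(239 − T) = 1.49×2530×(T − (-35.8))
86.03(239 − T) = 3769.7(T − (-35.8))
3855.7 T = -114395  ⇒  T ≈ -29.67 °C

T_f ≈ -29.7 °C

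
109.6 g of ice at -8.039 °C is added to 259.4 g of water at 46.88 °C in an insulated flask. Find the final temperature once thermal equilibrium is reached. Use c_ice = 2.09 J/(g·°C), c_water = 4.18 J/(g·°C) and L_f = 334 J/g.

Let T be the final temperature. ΣQ_i = 0:
ice -8.039→0 °C: 109.6×2.09×8.039 = 1841.4; latent heat to melt: 109.6×334 = 36606; meltwater 0→T: 109.6×4.18×T = 458.13 T; water cools: 259.4×4.18×(T − 46.88) = 1084.3(T − 46.88)
1542.4 T = 50832 − 38448 = 12384
T ≈ 8.03 °C (positive, so assuming full melt was valid).

T_f ≈ 8.0 °C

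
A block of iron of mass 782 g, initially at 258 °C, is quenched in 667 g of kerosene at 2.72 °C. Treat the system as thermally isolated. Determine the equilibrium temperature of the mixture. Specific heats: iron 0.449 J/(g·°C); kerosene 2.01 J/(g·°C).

T_f is the heat-capacity-weighted average of the initial temperatures:
T_f = (351.12·258 + 1340.7·2.72) / (351.12 + 1340.7)
    = 94235 / 1691.8 ≈ 55.70 °C

T_f ≈ 55.7 °C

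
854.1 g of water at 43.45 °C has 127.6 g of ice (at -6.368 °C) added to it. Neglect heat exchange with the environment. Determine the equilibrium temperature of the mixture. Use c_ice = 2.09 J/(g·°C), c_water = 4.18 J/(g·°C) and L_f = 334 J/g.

T_f ≈ 27.0 °C

Sum of m c ΔT and latent-heat terms is zero:
warm ice to 0 °C: 127.6×2.09×(0 − (-6.368)) = 1698.2
  melt ice: 127.6×334 = 42618
  warm the meltwater: 533.37 T
  water cools: 854.1×4.18×(T − 43.45) = 3570.1(T − 43.45)
4103.5 T = 155122 − 44317 = 110806
T ≈ 27.00 °C. Since T > 0 °C, the all-ice-melts assumption holds.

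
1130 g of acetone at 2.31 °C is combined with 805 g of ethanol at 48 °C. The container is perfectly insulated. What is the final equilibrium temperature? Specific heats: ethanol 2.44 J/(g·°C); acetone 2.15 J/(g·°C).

T_f ≈ 22.7 °C

Setting the total heat transfer to zero:
805×2.44×(T − 48) + 1130×2.15×(T − 2.31) = 0
1964.2(T − 48) + 2429.5(T − 2.31) = 0
(1964.2 + 2429.5) T = 1964.2×48 + 2429.5×2.31
T = 99894/4393.7 ≈ 22.74 °C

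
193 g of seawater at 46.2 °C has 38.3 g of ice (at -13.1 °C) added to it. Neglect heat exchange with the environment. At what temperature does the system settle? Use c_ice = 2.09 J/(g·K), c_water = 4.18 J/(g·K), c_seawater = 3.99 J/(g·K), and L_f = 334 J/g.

T_f ≈ 23.4 °C

Energy balance with sensible and latent terms:
ice -13.1→0 °C: 38.3·2.09·13.1 = 1048.6; fusion: m_ice L_f = 38.3·334 = 12792; meltwater 0→T: 38.3·4.18·T = 160.09 T; seawater: 770.07(T − 46.2)
930.16 T = 35577 − 13841 = 21736
T ≈ 23.37 °C (positive, so assuming full melt was valid).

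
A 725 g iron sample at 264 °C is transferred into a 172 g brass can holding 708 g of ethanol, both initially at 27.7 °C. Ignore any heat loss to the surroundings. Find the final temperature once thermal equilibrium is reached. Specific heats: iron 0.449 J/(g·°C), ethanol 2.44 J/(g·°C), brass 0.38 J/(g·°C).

Conservation of energy gives ΣQ = 0:
725*0.449*(T − 264) + 708*2.44*(T − 27.7) + 172*0.38*(T − 27.7) = 0
(325.53 + 1727.5 + 65.36) T = 325.53*264 + 1727.5*27.7 + 65.36*27.7
T = 135601/2118.4 ≈ 64.01 °C

T_f ≈ 64.0 °C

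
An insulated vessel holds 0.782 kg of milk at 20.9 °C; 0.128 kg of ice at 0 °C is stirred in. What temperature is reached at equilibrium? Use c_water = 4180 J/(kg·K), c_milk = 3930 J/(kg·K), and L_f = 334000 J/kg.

T_f ≈ 6.0 °C

Setting the total heat transfer to zero:
latent heat to melt: 0.128·334000 = 42752
  warm the meltwater: 535.04 T
  milk cools: 0.782·3930·(T − 20.9) = 3073.3(T − 20.9)
3608.3 T = 64231 − 42752 = 21479
T ≈ 5.95 °C (positive, so assuming full melt was valid).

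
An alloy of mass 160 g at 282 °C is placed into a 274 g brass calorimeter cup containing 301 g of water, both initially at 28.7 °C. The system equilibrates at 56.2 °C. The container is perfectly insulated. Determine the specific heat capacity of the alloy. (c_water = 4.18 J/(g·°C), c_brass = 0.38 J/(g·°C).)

c ≈ 1.04 J/(g·°C)

Conservation of energy gives ΣQ = 0:
160·c·(56.2 − 282) + 301·4.18·(56.2 − 28.7) + 274·0.38·(56.2 − 28.7) = 0
-36128 c = -37463
c = -37463/-36128 ≈ 1.037 J/(g·°C)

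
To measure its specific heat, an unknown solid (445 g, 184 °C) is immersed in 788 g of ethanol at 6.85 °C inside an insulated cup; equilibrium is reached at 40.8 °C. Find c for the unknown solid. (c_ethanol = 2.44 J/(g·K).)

c ≈ 1.02 J/(g·K)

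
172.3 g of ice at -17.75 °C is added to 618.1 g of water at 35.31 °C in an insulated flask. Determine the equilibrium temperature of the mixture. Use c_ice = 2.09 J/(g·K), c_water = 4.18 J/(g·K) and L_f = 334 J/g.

T_f ≈ 8.3 °C

Energy balance with sensible and latent terms:
warm ice to 0 °C: 172.3·2.09·(0 − (-17.75)) = 6391.9; melt ice: 172.3·334 = 57548; meltwater 0→T: 172.3·4.18·T = 720.21 T; water cools: 618.1·4.18·(T − 35.31) = 2583.7(T − 35.31)
3303.9 T = 91229 − 63940 = 27289
T ≈ 8.26 °C (positive, so assuming full melt was valid).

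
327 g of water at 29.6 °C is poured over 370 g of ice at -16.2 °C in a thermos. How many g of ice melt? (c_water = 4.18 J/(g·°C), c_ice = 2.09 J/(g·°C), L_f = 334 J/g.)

Cooling the water to 0 °C releases 327·4.18·29.6 = 40459 J.
Warming the ice to 0 °C takes 370·2.09·16.2 = 12527 J, leaving 27932 J for melting.
Fully melting the ice requires m_ice L_f = 370·334 = 123580 J.
That's not enough to melt it all — equilibrium is at 0 °C with ice remaining.
m_melted·334 = 27932  ⇒  m_melted ≈ 83.63 g.

m_melted ≈ 83.6 g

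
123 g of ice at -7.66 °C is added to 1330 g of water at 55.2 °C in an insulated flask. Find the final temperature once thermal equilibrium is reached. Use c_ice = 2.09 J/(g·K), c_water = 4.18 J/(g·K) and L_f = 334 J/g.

Sum of m c ΔT and latent-heat terms is zero:
warm ice to 0 °C: 123×2.09×(0 − (-7.66)) = 1969.2; fusion: m_ice L_f = 123×334 = 41082; warm the meltwater: 514.14 T; water cools: 1330×4.18×(T − 55.2) = 5559.4(T − 55.2)
6073.5 T = 306879 − 43051 = 263828
T ≈ 43.44 °C (positive, so assuming full melt was valid).

T_f ≈ 43.4 °C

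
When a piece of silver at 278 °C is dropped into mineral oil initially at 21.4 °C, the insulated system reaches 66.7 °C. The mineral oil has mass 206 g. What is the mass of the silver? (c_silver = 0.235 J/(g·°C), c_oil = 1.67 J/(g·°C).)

m ≈ 314 g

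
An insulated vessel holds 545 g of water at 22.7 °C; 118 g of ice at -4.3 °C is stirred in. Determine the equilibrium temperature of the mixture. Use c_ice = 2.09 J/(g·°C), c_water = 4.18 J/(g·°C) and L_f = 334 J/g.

Net heat exchanged in the isolated system is zero:
ice -4.3→0 °C: 118×2.09×4.3 = 1060.5
  melt ice: 118×334 = 39412
  warm the meltwater: 493.24 T
  water cools: 545×4.18×(T − 22.7) = 2278.1(T − 22.7)
2771.3 T = 51713 − 40472 = 11240
T ≈ 4.06 °C — above 0 °C, consistent with complete melting.

T_f ≈ 4.1 °C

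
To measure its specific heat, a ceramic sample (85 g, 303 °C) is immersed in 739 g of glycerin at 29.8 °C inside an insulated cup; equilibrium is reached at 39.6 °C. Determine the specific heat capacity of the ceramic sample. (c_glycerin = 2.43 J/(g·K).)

c ≈ 0.786 J/(g·K)

Heat gained plus heat lost sum to zero:
85×c×(39.6 − 303) + 739×2.43×(39.6 − 29.8) = 0
-22389 c = -17599
c = -17599/-22389 ≈ 0.786 J/(g·K)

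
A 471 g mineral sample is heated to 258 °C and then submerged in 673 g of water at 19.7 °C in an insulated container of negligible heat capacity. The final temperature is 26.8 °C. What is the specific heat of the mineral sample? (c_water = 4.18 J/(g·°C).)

Heat lost by the mineral sample = heat gained by the water:
471×c×(258 − 26.8) = 673×4.18×(26.8 − 19.7)
108895 c = 19973  ⇒  c ≈ 0.1834 J/(g·°C)

c ≈ 0.183 J/(g·°C)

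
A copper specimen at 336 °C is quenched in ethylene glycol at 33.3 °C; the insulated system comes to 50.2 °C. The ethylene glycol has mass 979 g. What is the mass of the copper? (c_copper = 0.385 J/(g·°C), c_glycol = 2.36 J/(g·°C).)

m ≈ 355 g

Energy conservation, ΣQ = 0:
m·0.385·(50.2 − 336) + 979·2.36·(50.2 − 33.3) = 0
-110.03 m = -39046
m = -39046/-110.03 ≈ 354.9 g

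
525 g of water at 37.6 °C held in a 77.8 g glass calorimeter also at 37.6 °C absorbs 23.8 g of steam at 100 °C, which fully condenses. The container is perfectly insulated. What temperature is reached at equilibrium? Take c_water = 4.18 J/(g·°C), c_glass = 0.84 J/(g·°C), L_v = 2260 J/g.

T_f ≈ 63.0 °C

Sum of m c ΔT and latent-heat terms is zero:
steam→water at 100 °C releases m L_v = 23.8·2260 = 53788; condensed water 100 °C→T: 99.48(T − 100); original water: 2194.5(T − 37.6); glass cup: 77.8·0.84·(T − 37.6) = 65.35(T − 37.6)
2359.3 T = 53788 + 9948.4 + 84970 = 148707
T ≈ 63.03 °C, under the boiling point, so the assumption holds.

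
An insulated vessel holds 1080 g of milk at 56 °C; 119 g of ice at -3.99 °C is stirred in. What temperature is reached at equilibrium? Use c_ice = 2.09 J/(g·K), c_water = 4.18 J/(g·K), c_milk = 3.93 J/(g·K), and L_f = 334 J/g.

T_f ≈ 41.5 °C

Taking heat into each body as positive, Σ m c ΔT = 0:
ice -3.99→0 °C: 119×2.09×3.99 = 992.35
  fusion: m_ice L_f = 119×334 = 39746
  warm the meltwater: 497.42 T
  milk cools: 1080×3.93×(T − 56) = 4244.4(T − 56)
4741.8 T = 237686 − 40738 = 196948
T ≈ 41.53 °C (positive, so assuming full melt was valid).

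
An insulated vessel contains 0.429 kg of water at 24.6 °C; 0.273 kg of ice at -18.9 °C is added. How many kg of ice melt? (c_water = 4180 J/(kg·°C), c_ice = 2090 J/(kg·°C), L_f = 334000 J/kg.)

Water can give up m c ΔT = 0.429×4180×24.6 = 44113 J before reaching 0 °C.
Of that, 0.273×2090×18.9 = 10784 J goes to bring the ice to 0 °C, leaving 33329 J.
Fully melting the ice requires m_ice L_f = 0.273×334000 = 91182 J.
That's not enough to melt it all — equilibrium is at 0 °C with ice remaining.
Mass melted = 33329/334000 ≈ 0.09979 kg.

m_melted ≈ 0.0998 kg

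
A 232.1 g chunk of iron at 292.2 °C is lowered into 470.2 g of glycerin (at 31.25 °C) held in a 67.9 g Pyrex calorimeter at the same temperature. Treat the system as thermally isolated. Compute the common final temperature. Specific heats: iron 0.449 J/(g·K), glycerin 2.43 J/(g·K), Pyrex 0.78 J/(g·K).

Heat gained plus heat lost sum to zero:
232.1×0.449×(T − 292.2) + 470.2×2.43×(T − 31.25) + 67.9×0.78×(T − 31.25) = 0
104.21(T − 292.2) + 1142.6(T − 31.25) + 52.96(T − 31.25) = 0
(104.21 + 1142.6 + 52.96) T = 104.21×292.2 + 1142.6×31.25 + 52.96×31.25
T = 67812/1299.8 ≈ 52.17 °C

T_f ≈ 52.2 °C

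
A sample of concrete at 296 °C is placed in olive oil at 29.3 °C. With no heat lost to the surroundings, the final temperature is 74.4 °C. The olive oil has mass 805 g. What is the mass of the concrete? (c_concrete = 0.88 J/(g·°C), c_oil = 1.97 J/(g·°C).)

m ≈ 367 g

Energy conservation, ΣQ = 0:
m·0.88·(74.4 − 296) + 805·1.97·(74.4 − 29.3) = 0
-195.01 m = -71522
m = -71522/-195.01 ≈ 366.8 g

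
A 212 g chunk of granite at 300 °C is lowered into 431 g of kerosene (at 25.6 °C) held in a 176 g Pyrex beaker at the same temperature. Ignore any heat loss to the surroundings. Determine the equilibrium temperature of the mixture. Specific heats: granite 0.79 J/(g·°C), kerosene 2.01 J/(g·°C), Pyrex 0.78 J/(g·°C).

T_f ≈ 64.8 °C

T_f = Σ m_i c_i T_i / Σ m_i c_i:
T_f = (167.48×300 + 866.31×25.6 + 137.28×25.6) / (167.48 + 866.31 + 137.28)
    = 75936 / 1171.1 ≈ 64.84 °C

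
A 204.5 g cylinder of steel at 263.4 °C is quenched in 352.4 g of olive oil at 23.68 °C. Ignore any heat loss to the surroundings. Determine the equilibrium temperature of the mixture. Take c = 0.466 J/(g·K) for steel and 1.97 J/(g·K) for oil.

T_f ≈ 52.6 °C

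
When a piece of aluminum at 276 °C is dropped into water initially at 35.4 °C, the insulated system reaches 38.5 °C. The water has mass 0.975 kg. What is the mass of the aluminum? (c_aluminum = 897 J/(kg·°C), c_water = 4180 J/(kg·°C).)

|Q_aluminum| = |Q_water|:
m×897×(276 − 38.5) = 0.975×4180×(38.5 − 35.4)
213038 m = 12634  ⇒  m ≈ 0.0593 kg

m ≈ 0.0593 kg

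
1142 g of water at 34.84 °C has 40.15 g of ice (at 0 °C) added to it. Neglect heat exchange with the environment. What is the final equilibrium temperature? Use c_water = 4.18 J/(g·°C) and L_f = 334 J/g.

T_f ≈ 30.9 °C

Conservation of energy gives ΣQ = 0:
melt ice: 40.15×334 = 13410; meltwater 0→T: 40.15×4.18×T = 167.83 T; water cools: 1142×4.18×(T − 34.84) = 4773.6(T − 34.84)
4941.4 T = 166311 − 13410 = 152901
T ≈ 30.94 °C — above 0 °C, consistent with complete melting.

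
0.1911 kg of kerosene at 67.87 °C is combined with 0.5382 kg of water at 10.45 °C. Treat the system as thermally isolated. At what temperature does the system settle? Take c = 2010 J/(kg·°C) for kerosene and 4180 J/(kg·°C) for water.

T_f ≈ 18.8 °C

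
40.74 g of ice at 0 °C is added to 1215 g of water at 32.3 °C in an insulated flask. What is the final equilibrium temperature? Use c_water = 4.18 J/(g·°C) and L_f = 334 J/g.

Sum of m c ΔT and latent-heat terms is zero:
fusion: m_ice L_f = 40.74×334 = 13607
  warm the meltwater: 170.29 T
  water cools: 1215×4.18×(T − 32.3) = 5078.7(T − 32.3)
5249 T = 164042 − 13607 = 150435
T ≈ 28.66 °C. Since T > 0 °C, the all-ice-melts assumption holds.

T_f ≈ 28.7 °C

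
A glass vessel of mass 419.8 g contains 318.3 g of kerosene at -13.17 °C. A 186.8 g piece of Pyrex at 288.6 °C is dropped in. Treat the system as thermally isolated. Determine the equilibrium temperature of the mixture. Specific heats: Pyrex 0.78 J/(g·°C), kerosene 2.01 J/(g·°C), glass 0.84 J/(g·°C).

T_f ≈ 25.5 °C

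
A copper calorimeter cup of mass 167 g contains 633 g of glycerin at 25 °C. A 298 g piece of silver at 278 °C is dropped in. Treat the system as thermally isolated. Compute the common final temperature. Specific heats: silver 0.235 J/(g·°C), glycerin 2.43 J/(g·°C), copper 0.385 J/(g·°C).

T_f is the heat-capacity-weighted average of the initial temperatures:
T_f = (70.03·278 + 1538.2·25 + 64.3·25) / (70.03 + 1538.2 + 64.3)
    = 59530 / 1672.5 ≈ 35.59 °C

T_f ≈ 35.6 °C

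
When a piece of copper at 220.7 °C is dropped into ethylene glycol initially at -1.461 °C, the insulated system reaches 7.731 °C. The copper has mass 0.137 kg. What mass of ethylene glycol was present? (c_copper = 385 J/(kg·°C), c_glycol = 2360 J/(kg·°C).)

Net heat exchanged in the isolated system is zero:
0.137×385×(7.731 − 220.7) + m×2360×(7.731 − (-1.461)) = 0
21693 m = 11233
m = 11233/21693 ≈ 0.5178 kg

m ≈ 0.518 kg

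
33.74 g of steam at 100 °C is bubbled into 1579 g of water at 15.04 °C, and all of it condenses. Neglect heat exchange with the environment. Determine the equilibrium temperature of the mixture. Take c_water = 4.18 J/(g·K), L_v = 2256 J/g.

T_f ≈ 28.1 °C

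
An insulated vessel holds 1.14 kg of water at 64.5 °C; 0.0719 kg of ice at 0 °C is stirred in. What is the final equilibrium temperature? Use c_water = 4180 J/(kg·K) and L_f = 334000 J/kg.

Energy conservation, ΣQ = 0:
fusion: m_ice L_f = 0.0719×334000 = 24015; meltwater 0→T: 0.0719×4180×T = 300.54 T; water: 4765.2(T − 64.5)
5065.7 T = 307355 − 24015 = 283341
T ≈ 55.93 °C — above 0 °C, consistent with complete melting.

T_f ≈ 55.9 °C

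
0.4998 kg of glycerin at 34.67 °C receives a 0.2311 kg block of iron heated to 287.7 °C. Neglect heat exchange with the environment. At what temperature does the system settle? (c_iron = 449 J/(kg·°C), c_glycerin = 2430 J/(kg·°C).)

T_f ≈ 54.6 °C

Heat gained plus heat lost sum to zero:
0.2311*449*(T − 287.7) + 0.4998*2430*(T − 34.67) = 0
103.76(T − 287.7) + 1214.5(T − 34.67) = 0
(103.76 + 1214.5) T = 103.76*287.7 + 1214.5*34.67
T = 71960 / 1318.3 = 54.6 °C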